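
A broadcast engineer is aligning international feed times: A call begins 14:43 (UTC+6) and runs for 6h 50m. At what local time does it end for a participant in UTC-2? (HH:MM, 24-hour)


Start: 14:43 in UTC+6
Step 1 - add duration:
  minutes: 43 + 50 = 93 (carry 1h)
  hours: 14 + 6 + 1 = 21
  end in UTC+6: 21:33
Step 2 - convert UTC+6 -> UTC-2:
  offset difference: -2 - (6) = -8 hours
  21 + (-8) = 13 -> mod 24 = 13
Result: 13:33 in UTC-2

13:33


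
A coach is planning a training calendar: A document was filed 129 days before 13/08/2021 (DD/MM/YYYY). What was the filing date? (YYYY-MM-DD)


Start: 2021-08-13
Subtracting 129 days
Days already passed in August: 13
After going back through August: 116 more days to subtract
July 2021: 31 days, 85 remaining
June 2021: 30 days, 55 remaining
May 2021: 31 days, 24 remaining
April 2021 has 30 days, need 24
Result: 2021-04-06

2021-04-06


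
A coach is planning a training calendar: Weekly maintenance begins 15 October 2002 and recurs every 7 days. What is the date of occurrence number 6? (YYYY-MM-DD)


First occurrence: 2002-10-15 (occurrence 1)
Each occurrence is 7 days after the previous.
Occurrence 6 is 5 weeks after the first.
5 weeks = 35 days
2002-10-15 + 35 days = 2002-11-19

2002-11-19


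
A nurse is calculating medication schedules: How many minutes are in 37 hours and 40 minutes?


Hours: 37
Minutes: 40
Convert hours to minutes: 37 x 60 = 2220
Add remaining minutes: 2220 + 40 = 2260

2260


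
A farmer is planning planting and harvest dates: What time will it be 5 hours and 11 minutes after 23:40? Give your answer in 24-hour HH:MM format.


Start time: 23:40
Adding: 5 hours 11 minutes
Minutes: 40 + 11 = 51
Hours: 23 + 5 + 0 = 28
Hour wraparound: 28 mod 24 = 4
Result: 04:51

04:51


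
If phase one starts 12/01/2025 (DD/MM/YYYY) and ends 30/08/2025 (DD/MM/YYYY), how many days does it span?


Start date: 2025-01-12
End date: 2025-08-30
Jan 2025: +20 days
Feb 2025: +28 days
Mar 2025: +31 days
... (5 more months)
Total: 230 days

230


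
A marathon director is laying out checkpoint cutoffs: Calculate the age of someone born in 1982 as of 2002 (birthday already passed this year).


Birth year: 1982
Current year: 2002
Age = current year - birth year
Age = 2002 - 1982 = 20

20


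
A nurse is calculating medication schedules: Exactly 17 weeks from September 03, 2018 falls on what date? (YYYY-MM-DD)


Start: 2018-09-03
Weeks to add: 17
Convert to days: 17 x 7 = 119 days
Add 119 days to 2018-09-03
Result: 2018-12-31

2018-12-31


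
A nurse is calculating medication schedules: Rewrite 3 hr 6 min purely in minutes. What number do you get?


Hours: 3
Extra minutes: 6
Minutes per hour: 60
Hours to minutes: 3 x 60 = 180
Total: 180 + 6 = 186

186


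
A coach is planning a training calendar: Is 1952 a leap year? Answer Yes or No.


Year: 1952
Divisible by 4? 1952 / 4 = 488.0 -> Yes
Divisible by 100? 1952 / 100 = 19.52 -> No
Divisible by 4 but not 100, so it IS a leap year

Yes


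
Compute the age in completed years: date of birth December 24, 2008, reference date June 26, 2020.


Birth: 2008-12-24
Reference: 2020-06-26
Year difference: 2020 - 2008 = 12
Has birthday (12-24) occurred by 06-26? No
Birthday not yet reached this year -> subtract 1
Age in full years: 11

11


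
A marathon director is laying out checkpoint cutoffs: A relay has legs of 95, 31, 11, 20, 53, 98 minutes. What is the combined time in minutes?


Durations: 95, 31, 11, 20, 53, 98
Running sum: 95
+ 31 = 126
+ 11 = 137
+ 20 = 157
+ 53 = 210
+ 98 = 308
Total duration: 308 minutes
That is 5 hours and 8 minutes

308


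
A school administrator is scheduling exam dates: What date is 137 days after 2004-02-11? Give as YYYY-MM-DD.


Start: 2004-02-11
Adding 137 days
Days remaining in February: 18
After February: 119 days still to add
March 2004: 31 days, 88 remaining
April 2004: 30 days, 58 remaining
May 2004: 31 days, 27 remaining
June 2004 has 30 days, need 27
Result: 2004-06-27

2004-06-27


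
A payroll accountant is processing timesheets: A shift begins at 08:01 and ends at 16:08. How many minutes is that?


Start time: 08:01 = 481 minutes from midnight
End time: 16:08 = 968 minutes from midnight
Difference: 968 - 481 = 487 minutes
That is 8 hours and 7 minutes

487


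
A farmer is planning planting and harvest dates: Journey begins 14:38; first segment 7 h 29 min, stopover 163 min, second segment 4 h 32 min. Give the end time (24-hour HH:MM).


Depart: 14:38
Leg 1: +449 min -> 22:07
Layover: +163 min -> 00:50
Leg 2: +272 min -> 05:22
Total travel: 884 minutes = 14h 44m
Arrival: 05:22

05:22


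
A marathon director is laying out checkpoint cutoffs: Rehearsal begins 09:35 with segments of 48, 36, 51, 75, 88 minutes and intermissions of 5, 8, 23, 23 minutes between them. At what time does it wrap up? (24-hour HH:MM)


Start: 09:35 = 575 min from midnight
  after task 1 (48 min): 10:23
  after break (5 min): 10:28
  after task 2 (36 min): 11:04
  after break (8 min): 11:12
  after task 3 (51 min): 12:03
  after break (23 min): 12:26
  after task 4 (75 min): 13:41
  after break (23 min): 14:04
  after task 5 (88 min): 15:32
Total elapsed: 357 minutes
End time: 15:32

15:32


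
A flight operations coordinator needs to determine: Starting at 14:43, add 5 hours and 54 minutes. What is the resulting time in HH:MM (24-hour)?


Start time: 14:43
Adding: 5 hours 54 minutes
Minutes: 43 + 54 = 97
Minute overflow: 97 >= 60, so carry 1 hour, minutes = 37
Hours: 14 + 5 + 1 = 20
Result: 20:37

20:37


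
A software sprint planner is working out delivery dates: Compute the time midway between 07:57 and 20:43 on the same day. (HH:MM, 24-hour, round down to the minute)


Start time: 07:57 = 477 minutes from midnight
End time: 20:43 = 1243 minutes from midnight
Sum: 477 + 1243 = 1720
Midpoint: 1720 / 2 = 860 minutes
Convert: 860 / 60 = 14 hours, 20 minutes
Result: 14:20

14:20


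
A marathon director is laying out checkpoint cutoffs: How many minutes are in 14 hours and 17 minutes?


Hours: 14
Extra minutes: 17
Minutes per hour: 60
Hours to minutes: 14 x 60 = 840
Total: 840 + 17 = 857

857


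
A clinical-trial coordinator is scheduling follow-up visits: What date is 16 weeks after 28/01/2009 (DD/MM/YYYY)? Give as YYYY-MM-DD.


Start: 2009-01-28
Weeks to add: 16
Convert to days: 16 x 7 = 112 days
Add 112 days to 2009-01-28
Result: 2009-05-20

2009-05-20


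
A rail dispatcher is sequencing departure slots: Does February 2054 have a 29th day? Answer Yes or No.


Year: 2054
Divisible by 4? 2054 / 4 = 513.5 -> No
Not divisible by 4, so NOT a leap year

No


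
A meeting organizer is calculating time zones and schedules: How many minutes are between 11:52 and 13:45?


Start time: 11:52 = 712 minutes from midnight
End time: 13:45 = 825 minutes from midnight
Difference: 825 - 712 = 113 minutes
That is 1 hours and 53 minutes

113


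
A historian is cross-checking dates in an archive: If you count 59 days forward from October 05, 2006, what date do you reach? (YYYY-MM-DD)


Start: 2006-10-05
Adding 59 days
Days remaining in October: 26
After October: 33 days still to add
November 2006: 30 days, 3 remaining
December 2006 has 31 days, need 3
Result: 2006-12-03

2006-12-03


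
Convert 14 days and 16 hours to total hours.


Days: 14
Extra hours: 16
Hours per day: 24
Days to hours: 14 x 24 = 336
Total: 336 + 16 = 352

352


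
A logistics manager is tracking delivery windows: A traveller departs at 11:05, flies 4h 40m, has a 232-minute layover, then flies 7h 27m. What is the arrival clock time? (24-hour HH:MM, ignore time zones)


Depart: 11:05
Leg 1: +280 min -> 15:45
Layover: +232 min -> 19:37
Leg 2: +447 min -> 03:04
Total travel: 959 minutes = 15h 59m
Arrival: 03:04

03:04


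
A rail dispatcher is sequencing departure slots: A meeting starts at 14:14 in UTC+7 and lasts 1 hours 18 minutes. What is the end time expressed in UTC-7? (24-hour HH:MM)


Start: 14:14 in UTC+7
Step 1 - add duration:
  minutes: 14 + 18 = 32
  hours: 14 + 1 + 0 = 15
  end in UTC+7: 15:32
Step 2 - convert UTC+7 -> UTC-7:
  offset difference: -7 - (7) = -14 hours
  15 + (-14) = 1 -> mod 24 = 1
Result: 01:32 in UTC-7

01:32


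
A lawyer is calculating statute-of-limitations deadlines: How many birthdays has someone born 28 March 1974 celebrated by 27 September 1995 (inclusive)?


Birth: 1974-03-28
Reference: 1995-09-27
Year difference: 1995 - 1974 = 21
Has birthday (03-28) occurred by 09-27? Yes
Age in full years: 21

21


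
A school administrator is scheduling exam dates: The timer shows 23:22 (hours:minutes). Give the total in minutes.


Hours: 23
Minutes: 22
Convert hours to minutes: 23 x 60 = 1380
Add remaining minutes: 1380 + 22 = 1402

1402


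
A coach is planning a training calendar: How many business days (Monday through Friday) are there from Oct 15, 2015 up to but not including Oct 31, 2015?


Start: 2015-10-15 (Thursday)
End (exclusive): 2015-10-31 (Saturday)
Total calendar days: 16
Full weeks: 16 // 7 = 2 -> 10 weekdays
Remaining 2 days starting on Thursday:
  Thu(w), Fri(w) -> 2 weekdays
Total business days: 10 + 2 = 12

12


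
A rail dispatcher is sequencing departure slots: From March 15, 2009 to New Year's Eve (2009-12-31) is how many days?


Start: March 15, 2009
End: December 31, 2009
Days left in March: 16
April: 30
May: 31
June: 30
July: 31
... plus remaining months
Sum of remaining months: 275
Total: 16 + 275 = 291

291


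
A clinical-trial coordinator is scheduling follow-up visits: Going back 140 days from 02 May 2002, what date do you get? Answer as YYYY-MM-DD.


Start: 2002-05-02
Subtracting 140 days
Days already passed in May: 2
After going back through May: 138 more days to subtract
April 2002: 30 days, 108 remaining
March 2002: 31 days, 77 remaining
February 2002: 28 days, 49 remaining
January 2002: 31 days, 18 remaining
Result: 2001-12-13

2001-12-13


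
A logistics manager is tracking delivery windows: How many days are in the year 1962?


Year: 1962
Check leap year rules:
Divisible by 4? No
1962 is not a leap year
Days: 365

365


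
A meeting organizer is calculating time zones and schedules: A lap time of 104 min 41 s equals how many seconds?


Minutes: 104
Seconds: 41
Convert minutes to seconds: 104 x 60 = 6240
Add remaining seconds: 6240 + 41 = 6281

6281


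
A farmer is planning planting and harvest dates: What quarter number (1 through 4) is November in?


Month: November (month 11)
Q1: January-March (months 1-3)
Q2: April-June (months 4-6)
Q3: July-September (months 7-9)
Q4: October-December (months 10-12)
Month 11 falls in Q4

4


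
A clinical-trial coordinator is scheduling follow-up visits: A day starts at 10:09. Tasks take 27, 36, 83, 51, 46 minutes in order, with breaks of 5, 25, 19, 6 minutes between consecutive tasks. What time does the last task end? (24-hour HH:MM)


Start: 10:09 = 609 min from midnight
  after task 1 (27 min): 10:36
  after break (5 min): 10:41
  after task 2 (36 min): 11:17
  after break (25 min): 11:42
  after task 3 (83 min): 13:05
  after break (19 min): 13:24
  after task 4 (51 min): 14:15
  after break (6 min): 14:21
  after task 5 (46 min): 15:07
Total elapsed: 298 minutes
End time: 15:07

15:07


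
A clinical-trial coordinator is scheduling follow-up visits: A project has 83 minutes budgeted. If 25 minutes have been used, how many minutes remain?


Total budget: 83 minutes
Time used: 25 minutes
Remaining: 83 - 25 = 58 minutes
Percent used: 30.1%
Percent remaining: 69.9%

58


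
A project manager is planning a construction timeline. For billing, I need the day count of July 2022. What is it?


Month: July
Year: 2022
July is a 31-day month
Total: 31 days

31


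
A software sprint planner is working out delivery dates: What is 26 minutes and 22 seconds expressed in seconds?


Minutes: 26
Extra seconds: 22
Seconds per minute: 60
Minutes to seconds: 26 x 60 = 1560
Total: 1560 + 22 = 1582

1582


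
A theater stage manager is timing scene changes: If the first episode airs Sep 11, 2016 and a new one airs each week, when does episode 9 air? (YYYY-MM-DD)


First occurrence: 2016-09-11 (occurrence 1)
Each occurrence is 7 days after the previous.
Occurrence 9 is 8 weeks after the first.
8 weeks = 56 days
2016-09-11 + 56 days = 2016-11-06

2016-11-06


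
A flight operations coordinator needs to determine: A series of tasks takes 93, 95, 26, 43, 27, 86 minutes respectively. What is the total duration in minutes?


Durations: 93, 95, 26, 43, 27, 86
Running sum: 93
+ 95 = 188
+ 26 = 214
+ 43 = 257
+ 27 = 284
+ 86 = 370
Total duration: 370 minutes
That is 6 hours and 10 minutes

370


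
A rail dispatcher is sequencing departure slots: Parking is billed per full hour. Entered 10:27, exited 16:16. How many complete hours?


Start: 10:27
End: 16:16
Hour difference: 16 - 10 = 6 hours
Minute difference: 16 - 27 = -11 minutes
Total minutes: 349
Complete hours: 349 / 60 = 5 (remainder 49)

5


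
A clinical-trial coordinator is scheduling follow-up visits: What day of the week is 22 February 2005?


Date: 2005-02-22
January 1, 2005 is a Saturday
Day of year: 53
Offset from Jan 1: 52 days
52 mod 7 = 3
Result: Tuesday

Tuesday


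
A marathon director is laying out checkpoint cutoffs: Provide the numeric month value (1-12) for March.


Calendar month order:
2. February
3. March <--
4. April
March is month number 3

3


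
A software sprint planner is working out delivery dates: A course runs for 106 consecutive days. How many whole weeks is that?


Total days: 106
Days per week: 7
Division: 106 / 7 = 15 remainder 1
Complete weeks: 15
Remaining days: 1

15


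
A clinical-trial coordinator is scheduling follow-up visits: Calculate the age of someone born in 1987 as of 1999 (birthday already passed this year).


Birth year: 1987
Current year: 1999
Age = current year - birth year
Age = 1999 - 1987 = 12

12


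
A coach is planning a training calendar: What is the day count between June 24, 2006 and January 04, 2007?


Start date: 2006-06-24
End date: 2007-01-04
Jun 2006: +7 days
Jul 2006: +31 days
Aug 2006: +31 days
... (5 more months)
Total: 194 days

194


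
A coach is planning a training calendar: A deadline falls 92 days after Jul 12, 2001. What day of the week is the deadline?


Start: 2001-07-12 (Thursday)
Step 1 - find target date: add 92 days
  2001-07-12 + 92 days = 2001-10-12
Step 2 - day of week:
  92 mod 7 = 1
  Thursday + 1 days -> Friday
Result: Friday (2001-10-12)

Friday


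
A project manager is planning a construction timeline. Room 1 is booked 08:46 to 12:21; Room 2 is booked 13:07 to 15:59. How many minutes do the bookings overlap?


Interval A: [526, 741] minutes from midnight
Interval B: [787, 959] minutes from midnight
Overlap start = max(526, 787) = 787
Overlap end = min(741, 959) = 741
End <= start, so the intervals do not overlap: 0 minutes

0


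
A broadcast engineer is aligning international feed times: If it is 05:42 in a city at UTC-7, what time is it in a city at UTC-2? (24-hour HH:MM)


Local time: 05:42 at UTC-7 (offset -7h)
Target zone: UTC-2 (offset -2h)
Difference: -2 - (-7) = 5 hours
Calculation: 5 + (5) = 10
Result: 10:42

10:42


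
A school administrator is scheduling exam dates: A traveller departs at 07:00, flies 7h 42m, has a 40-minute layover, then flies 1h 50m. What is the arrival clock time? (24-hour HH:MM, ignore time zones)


Depart: 07:00
Leg 1: +462 min -> 14:42
Layover: +40 min -> 15:22
Leg 2: +110 min -> 17:12
Total travel: 612 minutes = 10h 12m
Arrival: 17:12

17:12


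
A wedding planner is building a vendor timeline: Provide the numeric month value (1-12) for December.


Calendar month order:
11. November
12. December <--
December is month number 12

12


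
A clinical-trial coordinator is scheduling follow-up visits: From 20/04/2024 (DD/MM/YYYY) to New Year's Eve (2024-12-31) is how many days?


Start: April 20, 2024
End: December 31, 2024
Days left in April: 10
May: 31
June: 30
July: 31
August: 31
... plus remaining months
Sum of remaining months: 245
Total: 10 + 245 = 255

255


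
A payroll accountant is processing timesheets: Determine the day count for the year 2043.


Year: 2043
Check leap year rules:
Divisible by 4? No
2043 is not a leap year
Days: 365

365


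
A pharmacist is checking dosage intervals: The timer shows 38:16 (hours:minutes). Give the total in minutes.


Hours: 38
Minutes: 16
Convert hours to minutes: 38 x 60 = 2280
Add remaining minutes: 2280 + 16 = 2296

2296


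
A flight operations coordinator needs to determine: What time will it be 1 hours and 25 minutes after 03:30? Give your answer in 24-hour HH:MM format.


Start time: 03:30
Adding: 1 hours 25 minutes
Minutes: 30 + 25 = 55
Hours: 3 + 1 + 0 = 4
Result: 04:55

04:55


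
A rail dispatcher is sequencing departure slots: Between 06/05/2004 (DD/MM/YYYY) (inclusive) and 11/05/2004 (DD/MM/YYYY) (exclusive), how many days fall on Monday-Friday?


Start: 2004-05-06 (Thursday)
End (exclusive): 2004-05-11 (Tuesday)
Total calendar days: 5
Full weeks: 5 // 7 = 0 -> 0 weekdays
Remaining 5 days starting on Thursday:
  Thu(w), Fri(w), Sat(-), Sun(-), Mon(w) -> 3 weekdays
Total business days: 0 + 3 = 3

3


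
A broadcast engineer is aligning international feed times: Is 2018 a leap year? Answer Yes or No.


Year: 2018
Divisible by 4? 2018 / 4 = 504.5 -> No
Not divisible by 4, so NOT a leap year

No


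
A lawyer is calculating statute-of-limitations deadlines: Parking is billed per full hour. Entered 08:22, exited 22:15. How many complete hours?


Start: 08:22
End: 22:15
Hour difference: 22 - 8 = 14 hours
Minute difference: 15 - 22 = -7 minutes
Total minutes: 833
Complete hours: 833 / 60 = 13 (remainder 53)

13


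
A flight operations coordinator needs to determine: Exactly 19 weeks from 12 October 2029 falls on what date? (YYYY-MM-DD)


Start: 2029-10-12
Weeks to add: 19
Convert to days: 19 x 7 = 133 days
Add 133 days to 2029-10-12
Result: 2030-02-22

2030-02-22


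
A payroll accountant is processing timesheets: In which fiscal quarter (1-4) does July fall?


Month: July (month 7)
Q1: January-March (months 1-3)
Q2: April-June (months 4-6)
Q3: July-September (months 7-9)
Q4: October-December (months 10-12)
Month 7 falls in Q3

3


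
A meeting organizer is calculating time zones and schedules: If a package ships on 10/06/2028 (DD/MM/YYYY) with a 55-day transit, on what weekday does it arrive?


Start: 2028-06-10 (Saturday)
Step 1 - find target date: add 55 days
  2028-06-10 + 55 days = 2028-08-04
Step 2 - day of week:
  55 mod 7 = 6
  Saturday + 6 days -> Friday
Result: Friday (2028-08-04)

Friday


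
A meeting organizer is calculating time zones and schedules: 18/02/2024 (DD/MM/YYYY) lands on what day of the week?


Date: 2024-02-18
January 1, 2024 is a Monday
Day of year: 49
Offset from Jan 1: 48 days
48 mod 7 = 6
Result: Sunday

Sunday


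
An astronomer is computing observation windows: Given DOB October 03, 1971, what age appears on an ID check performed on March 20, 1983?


Birth: 1971-10-03
Reference: 1983-03-20
Year difference: 1983 - 1971 = 12
Has birthday (10-03) occurred by 03-20? No
Birthday not yet reached this year -> subtract 1
Age in full years: 11

11


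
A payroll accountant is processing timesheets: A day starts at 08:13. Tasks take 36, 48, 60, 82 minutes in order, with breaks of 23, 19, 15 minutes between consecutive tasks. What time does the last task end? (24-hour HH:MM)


Start: 08:13 = 493 min from midnight
  after task 1 (36 min): 08:49
  after break (23 min): 09:12
  after task 2 (48 min): 10:00
  after break (19 min): 10:19
  after task 3 (60 min): 11:19
  after break (15 min): 11:34
  after task 4 (82 min): 12:56
Total elapsed: 283 minutes
End time: 12:56

12:56


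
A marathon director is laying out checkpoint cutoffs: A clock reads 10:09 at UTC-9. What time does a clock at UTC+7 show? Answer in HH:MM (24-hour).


Local time: 10:09 at UTC-9 (offset -9h)
Target zone: UTC+7 (offset 7h)
Difference: 7 - (-9) = 16 hours
Calculation: 10 + (16) = 26
Wraparound: (26) mod 24 = 2
Result: 02:09

02:09


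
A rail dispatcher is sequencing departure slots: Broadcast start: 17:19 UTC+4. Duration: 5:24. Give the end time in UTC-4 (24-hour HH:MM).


Start: 17:19 in UTC+4
Step 1 - add duration:
  minutes: 19 + 24 = 43
  hours: 17 + 5 + 0 = 22
  end in UTC+4: 22:43
Step 2 - convert UTC+4 -> UTC-4:
  offset difference: -4 - (4) = -8 hours
  22 + (-8) = 14 -> mod 24 = 14
Result: 14:43 in UTC-4

14:43


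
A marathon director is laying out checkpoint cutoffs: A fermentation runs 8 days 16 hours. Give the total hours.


Days: 8
Extra hours: 16
Hours per day: 24
Days to hours: 8 x 24 = 192
Total: 192 + 16 = 208

208


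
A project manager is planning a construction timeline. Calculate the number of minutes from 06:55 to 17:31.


Start time: 06:55 = 415 minutes from midnight
End time: 17:31 = 1051 minutes from midnight
Difference: 1051 - 415 = 636 minutes
That is 10 hours and 36 minutes

636


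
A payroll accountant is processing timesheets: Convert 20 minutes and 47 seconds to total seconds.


Minutes: 20
Extra seconds: 47
Seconds per minute: 60
Minutes to seconds: 20 x 60 = 1200
Total: 1200 + 47 = 1247

1247


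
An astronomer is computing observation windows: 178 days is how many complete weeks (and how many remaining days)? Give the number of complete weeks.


Total days: 178
Days per week: 7
Division: 178 / 7 = 25 remainder 3
Complete weeks: 25
Remaining days: 3

25


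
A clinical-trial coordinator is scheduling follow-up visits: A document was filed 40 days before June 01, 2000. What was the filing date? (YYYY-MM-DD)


Start: 2000-06-01
Subtracting 40 days
Days already passed in June: 1
After going back through June: 39 more days to subtract
May 2000: 31 days, 8 remaining
April 2000 has 30 days, need 8
Result: 2000-04-22

2000-04-22


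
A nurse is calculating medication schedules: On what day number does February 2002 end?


Month: February
Year: 2002
2002 is not a leap year
February has 28 days
Total: 28 days

28


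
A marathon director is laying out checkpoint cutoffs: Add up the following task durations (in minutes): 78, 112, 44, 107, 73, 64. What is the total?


Durations: 78, 112, 44, 107, 73, 64
Running sum: 78
+ 112 = 190
+ 44 = 234
+ 107 = 341
+ 73 = 414
+ 64 = 478
Total duration: 478 minutes
That is 7 hours and 58 minutes

478


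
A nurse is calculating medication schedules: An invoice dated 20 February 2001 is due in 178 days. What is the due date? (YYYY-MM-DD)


Start: 2001-02-20
Adding 178 days
Days remaining in February: 8
After February: 170 days still to add
March 2001: 31 days, 139 remaining
April 2001: 30 days, 109 remaining
May 2001: 31 days, 78 remaining
June 2001: 30 days, 48 remaining
Result: 2001-08-17

2001-08-17


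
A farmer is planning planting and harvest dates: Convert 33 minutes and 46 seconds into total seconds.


Minutes: 33
Seconds: 46
Convert minutes to seconds: 33 x 60 = 1980
Add remaining seconds: 1980 + 46 = 2026

2026


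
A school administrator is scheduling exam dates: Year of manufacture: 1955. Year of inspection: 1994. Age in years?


Birth year: 1955
Current year: 1994
Age = current year - birth year
Age = 1994 - 1955 = 39

39


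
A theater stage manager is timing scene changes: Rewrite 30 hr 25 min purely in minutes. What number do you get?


Hours: 30
Extra minutes: 25
Minutes per hour: 60
Hours to minutes: 30 x 60 = 1800
Total: 1800 + 25 = 1825

1825


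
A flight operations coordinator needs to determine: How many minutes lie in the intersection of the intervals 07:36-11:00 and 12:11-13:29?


Interval A: [456, 660] minutes from midnight
Interval B: [731, 809] minutes from midnight
Overlap start = max(456, 731) = 731
Overlap end = min(660, 809) = 660
End <= start, so the intervals do not overlap: 0 minutes

0


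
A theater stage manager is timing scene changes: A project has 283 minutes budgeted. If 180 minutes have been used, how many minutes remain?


Total budget: 283 minutes
Time used: 180 minutes
Remaining: 283 - 180 = 103 minutes
Percent used: 63.6%
Percent remaining: 36.4%

103


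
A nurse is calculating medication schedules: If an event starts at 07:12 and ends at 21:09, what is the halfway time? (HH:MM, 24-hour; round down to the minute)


Start time: 07:12 = 432 minutes from midnight
End time: 21:09 = 1269 minutes from midnight
Sum: 432 + 1269 = 1701
Midpoint: 1701 / 2 = 850 minutes
Convert: 850 / 60 = 14 hours, 10 minutes
Result: 14:10

14:10


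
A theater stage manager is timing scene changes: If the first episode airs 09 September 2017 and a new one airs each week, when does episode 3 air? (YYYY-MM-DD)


First occurrence: 2017-09-09 (occurrence 1)
Each occurrence is 7 days after the previous.
Occurrence 3 is 2 weeks after the first.
2 weeks = 14 days
2017-09-09 + 14 days = 2017-09-23

2017-09-23


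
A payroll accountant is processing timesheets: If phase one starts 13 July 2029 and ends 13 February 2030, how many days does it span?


Start date: 2029-07-13
End date: 2030-02-13
Jul 2029: +19 days
Aug 2029: +31 days
Sep 2029: +30 days
... (5 more months)
Total: 215 days

215


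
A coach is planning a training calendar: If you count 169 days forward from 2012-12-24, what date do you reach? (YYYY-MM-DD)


Start: 2012-12-24
Adding 169 days
Days remaining in December: 7
After December: 162 days still to add
January 2013: 31 days, 131 remaining
February 2013: 28 days, 103 remaining
March 2013: 31 days, 72 remaining
April 2013: 30 days, 42 remaining
Result: 2013-06-11

2013-06-11


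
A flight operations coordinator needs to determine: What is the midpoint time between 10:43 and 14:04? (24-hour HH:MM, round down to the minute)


Start time: 10:43 = 643 minutes from midnight
End time: 14:04 = 844 minutes from midnight
Sum: 643 + 844 = 1487
Midpoint: 1487 / 2 = 743 minutes
Convert: 743 / 60 = 12 hours, 23 minutes
Result: 12:23

12:23


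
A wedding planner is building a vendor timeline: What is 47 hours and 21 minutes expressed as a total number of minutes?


Hours: 47
Minutes: 21
Convert hours to minutes: 47 x 60 = 2820
Add remaining minutes: 2820 + 21 = 2841

2841


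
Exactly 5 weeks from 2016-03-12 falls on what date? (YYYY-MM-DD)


Start: 2016-03-12
Weeks to add: 5
Convert to days: 5 x 7 = 35 days
Add 35 days to 2016-03-12
Result: 2016-04-16

2016-04-16


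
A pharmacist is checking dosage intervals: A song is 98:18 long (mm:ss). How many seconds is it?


Minutes: 98
Extra seconds: 18
Seconds per minute: 60
Minutes to seconds: 98 x 60 = 5880
Total: 5880 + 18 = 5898

5898


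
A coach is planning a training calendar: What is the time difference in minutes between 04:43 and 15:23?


Start time: 04:43 = 283 minutes from midnight
End time: 15:23 = 923 minutes from midnight
Difference: 923 - 283 = 640 minutes
That is 10 hours and 40 minutes

640


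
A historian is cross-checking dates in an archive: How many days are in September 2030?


Month: September
Year: 2030
September is a 30-day month
Total: 30 days

30


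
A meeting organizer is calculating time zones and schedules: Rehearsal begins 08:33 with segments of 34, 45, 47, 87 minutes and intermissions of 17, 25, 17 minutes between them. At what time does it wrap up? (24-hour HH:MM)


Start: 08:33 = 513 min from midnight
  after task 1 (34 min): 09:07
  after break (17 min): 09:24
  after task 2 (45 min): 10:09
  after break (25 min): 10:34
  after task 3 (47 min): 11:21
  after break (17 min): 11:38
  after task 4 (87 min): 13:05
Total elapsed: 272 minutes
End time: 13:05

13:05


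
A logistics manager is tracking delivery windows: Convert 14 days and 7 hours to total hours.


Days: 14
Extra hours: 7
Hours per day: 24
Days to hours: 14 x 24 = 336
Total: 336 + 7 = 343

343


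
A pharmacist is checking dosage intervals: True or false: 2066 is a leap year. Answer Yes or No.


Year: 2066
Divisible by 4? 2066 / 4 = 516.5 -> No
Not divisible by 4, so NOT a leap year

No


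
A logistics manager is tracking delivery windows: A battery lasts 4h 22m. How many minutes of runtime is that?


Hours: 4
Extra minutes: 22
Minutes per hour: 60
Hours to minutes: 4 x 60 = 240
Total: 240 + 22 = 262

262


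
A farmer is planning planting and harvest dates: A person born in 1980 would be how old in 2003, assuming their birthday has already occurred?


Birth year: 1980
Current year: 2003
Age = current year - birth year
Age = 2003 - 1980 = 23

23


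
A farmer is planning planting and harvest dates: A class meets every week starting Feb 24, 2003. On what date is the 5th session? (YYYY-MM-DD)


First occurrence: 2003-02-24 (occurrence 1)
Each occurrence is 7 days after the previous.
Occurrence 5 is 4 weeks after the first.
4 weeks = 28 days
2003-02-24 + 28 days = 2003-03-24

2003-03-24


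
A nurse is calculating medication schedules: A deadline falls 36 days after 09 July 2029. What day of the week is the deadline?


Start: 2029-07-09 (Monday)
Step 1 - find target date: add 36 days
  2029-07-09 + 36 days = 2029-08-14
Step 2 - day of week:
  36 mod 7 = 1
  Monday + 1 days -> Tuesday
Result: Tuesday (2029-08-14)

Tuesday


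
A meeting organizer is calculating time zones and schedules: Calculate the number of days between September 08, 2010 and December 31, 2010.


Start: September 08, 2010
End: December 31, 2010
Days left in September: 22
October: 31
November: 30
December: 31
Sum of remaining months: 92
Total: 22 + 92 = 114

114


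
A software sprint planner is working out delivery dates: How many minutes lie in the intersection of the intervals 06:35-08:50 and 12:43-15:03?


Interval A: [395, 530] minutes from midnight
Interval B: [763, 903] minutes from midnight
Overlap start = max(395, 763) = 763
Overlap end = min(530, 903) = 530
End <= start, so the intervals do not overlap: 0 minutes

0


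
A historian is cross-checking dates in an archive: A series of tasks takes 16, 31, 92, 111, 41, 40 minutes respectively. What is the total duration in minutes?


Durations: 16, 31, 92, 111, 41, 40
Running sum: 16
+ 31 = 47
+ 92 = 139
+ 111 = 250
+ 41 = 291
+ 40 = 331
Total duration: 331 minutes
That is 5 hours and 31 minutes

331


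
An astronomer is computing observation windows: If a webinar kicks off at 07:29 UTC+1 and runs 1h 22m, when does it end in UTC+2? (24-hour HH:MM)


Start: 07:29 in UTC+1
Step 1 - add duration:
  minutes: 29 + 22 = 51
  hours: 7 + 1 + 0 = 8
  end in UTC+1: 08:51
Step 2 - convert UTC+1 -> UTC+2:
  offset difference: 2 - (1) = 1 hours
  8 + (1) = 9 -> mod 24 = 9
Result: 09:51 in UTC+2

09:51


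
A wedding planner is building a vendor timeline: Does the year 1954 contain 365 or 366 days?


Year: 1954
Check leap year rules:
Divisible by 4? No
1954 is not a leap year
Days: 365

365


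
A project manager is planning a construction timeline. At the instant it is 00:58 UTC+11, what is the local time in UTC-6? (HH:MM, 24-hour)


Local time: 00:58 at UTC+11 (offset 11h)
Target zone: UTC-6 (offset -6h)
Difference: -6 - (11) = -17 hours
Calculation: 0 + (-17) = -17
Wraparound: (-17) mod 24 = 7
Result: 07:58

07:58


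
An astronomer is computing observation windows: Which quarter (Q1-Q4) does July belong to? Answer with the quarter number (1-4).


Month: July (month 7)
Q1: January-March (months 1-3)
Q2: April-June (months 4-6)
Q3: July-September (months 7-9)
Q4: October-December (months 10-12)
Month 7 falls in Q3

3


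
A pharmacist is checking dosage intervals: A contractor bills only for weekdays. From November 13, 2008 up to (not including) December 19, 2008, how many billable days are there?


Start: 2008-11-13 (Thursday)
End (exclusive): 2008-12-19 (Friday)
Total calendar days: 36
Full weeks: 36 // 7 = 5 -> 25 weekdays
Remaining 1 days starting on Thursday:
  Thu(w) -> 1 weekdays
Total business days: 25 + 1 = 26

26


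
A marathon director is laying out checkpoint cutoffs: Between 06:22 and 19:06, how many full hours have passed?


Start: 06:22
End: 19:06
Hour difference: 19 - 6 = 13 hours
Minute difference: 6 - 22 = -16 minutes
Total minutes: 764
Complete hours: 764 / 60 = 12 (remainder 44)

12


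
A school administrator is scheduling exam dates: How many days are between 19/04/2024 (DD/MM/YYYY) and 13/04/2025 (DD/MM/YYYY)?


Start date: 2024-04-19
End date: 2025-04-13
Apr 2024: +12 days
May 2024: +31 days
Jun 2024: +30 days
... (10 more months)
Total: 359 days

359


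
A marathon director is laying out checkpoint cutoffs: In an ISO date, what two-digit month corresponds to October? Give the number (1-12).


Calendar month order:
9. September
10. October <--
11. November
October is month number 10

10


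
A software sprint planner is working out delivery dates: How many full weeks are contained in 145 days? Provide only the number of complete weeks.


Total days: 145
Days per week: 7
Division: 145 / 7 = 20 remainder 5
Complete weeks: 20
Remaining days: 5

20


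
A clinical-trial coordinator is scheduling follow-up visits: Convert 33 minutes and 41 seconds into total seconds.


Minutes: 33
Seconds: 41
Convert minutes to seconds: 33 x 60 = 1980
Add remaining seconds: 1980 + 41 = 2021

2021


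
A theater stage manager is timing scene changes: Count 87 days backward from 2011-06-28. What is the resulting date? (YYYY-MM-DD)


Start: 2011-06-28
Subtracting 87 days
Days already passed in June: 28
After going back through June: 59 more days to subtract
May 2011: 31 days, 28 remaining
April 2011 has 30 days, need 28
Result: 2011-04-02

2011-04-02


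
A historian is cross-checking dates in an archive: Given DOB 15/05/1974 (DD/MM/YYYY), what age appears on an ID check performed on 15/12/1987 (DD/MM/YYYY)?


Birth: 1974-05-15
Reference: 1987-12-15
Year difference: 1987 - 1974 = 13
Has birthday (05-15) occurred by 12-15? Yes
Age in full years: 13

13


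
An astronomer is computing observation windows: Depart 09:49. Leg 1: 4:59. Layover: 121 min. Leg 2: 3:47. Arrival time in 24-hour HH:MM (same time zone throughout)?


Depart: 09:49
Leg 1: +299 min -> 14:48
Layover: +121 min -> 16:49
Leg 2: +227 min -> 20:36
Total travel: 647 minutes = 10h 47m
Arrival: 20:36

20:36


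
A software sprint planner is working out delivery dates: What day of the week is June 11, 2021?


Date: 2021-06-11
January 1, 2021 is a Friday
Day of year: 162
Offset from Jan 1: 161 days
161 mod 7 = 0
Result: Friday

Friday


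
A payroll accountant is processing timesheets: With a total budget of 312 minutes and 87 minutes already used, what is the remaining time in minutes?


Total budget: 312 minutes
Time used: 87 minutes
Remaining: 312 - 87 = 225 minutes
Percent used: 27.9%
Percent remaining: 72.1%

225


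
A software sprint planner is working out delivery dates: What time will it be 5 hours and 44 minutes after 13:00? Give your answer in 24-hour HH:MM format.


Start time: 13:00
Adding: 5 hours 44 minutes
Minutes: 0 + 44 = 44
Hours: 13 + 5 + 0 = 18
Result: 18:44

18:44


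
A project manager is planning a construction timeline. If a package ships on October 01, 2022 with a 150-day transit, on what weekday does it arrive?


Start: 2022-10-01 (Saturday)
Step 1 - find target date: add 150 days
  2022-10-01 + 150 days = 2023-02-28
Step 2 - day of week:
  150 mod 7 = 3
  Saturday + 3 days -> Tuesday
Result: Tuesday (2023-02-28)

Tuesday


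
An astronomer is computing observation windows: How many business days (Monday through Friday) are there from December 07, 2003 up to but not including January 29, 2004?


Start: 2003-12-07 (Sunday)
End (exclusive): 2004-01-29 (Thursday)
Total calendar days: 53
Full weeks: 53 // 7 = 7 -> 35 weekdays
Remaining 4 days starting on Sunday:
  Sun(-), Mon(w), Tue(w), Wed(w) -> 3 weekdays
Total business days: 35 + 3 = 38

38


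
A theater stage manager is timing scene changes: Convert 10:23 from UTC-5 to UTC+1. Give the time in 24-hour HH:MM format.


Local time: 10:23 at UTC-5 (offset -5h)
Target zone: UTC+1 (offset 1h)
Difference: 1 - (-5) = 6 hours
Calculation: 10 + (6) = 16
Result: 16:23

16:23


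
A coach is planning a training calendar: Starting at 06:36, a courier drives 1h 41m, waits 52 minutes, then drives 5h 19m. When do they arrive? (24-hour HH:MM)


Depart: 06:36
Leg 1: +101 min -> 08:17
Layover: +52 min -> 09:09
Leg 2: +319 min -> 14:28
Total travel: 472 minutes = 7h 52m
Arrival: 14:28

14:28


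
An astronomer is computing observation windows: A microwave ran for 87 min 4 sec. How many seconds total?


Minutes: 87
Extra seconds: 4
Seconds per minute: 60
Minutes to seconds: 87 x 60 = 5220
Total: 5220 + 4 = 5224

5224


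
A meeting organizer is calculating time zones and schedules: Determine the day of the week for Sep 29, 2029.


Date: 2029-09-29
January 1, 2029 is a Monday
Day of year: 272
Offset from Jan 1: 271 days
271 mod 7 = 5
Result: Saturday

Saturday


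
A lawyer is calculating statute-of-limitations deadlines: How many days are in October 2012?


Month: October
Year: 2012
October is a 31-day month
Total: 31 days

31


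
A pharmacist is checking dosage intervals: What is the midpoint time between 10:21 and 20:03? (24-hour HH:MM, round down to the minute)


Start time: 10:21 = 621 minutes from midnight
End time: 20:03 = 1203 minutes from midnight
Sum: 621 + 1203 = 1824
Midpoint: 1824 / 2 = 912 minutes
Convert: 912 / 60 = 15 hours, 12 minutes
Result: 15:12

15:12


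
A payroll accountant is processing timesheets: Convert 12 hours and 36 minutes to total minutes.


Hours: 12
Extra minutes: 36
Minutes per hour: 60
Hours to minutes: 12 x 60 = 720
Total: 720 + 36 = 756

756


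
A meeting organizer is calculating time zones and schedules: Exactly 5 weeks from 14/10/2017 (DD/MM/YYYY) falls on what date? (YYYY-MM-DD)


Start: 2017-10-14
Weeks to add: 5
Convert to days: 5 x 7 = 35 days
Add 35 days to 2017-10-14
Result: 2017-11-18

2017-11-18


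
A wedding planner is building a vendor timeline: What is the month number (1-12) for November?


Calendar month order:
10. October
11. November <--
12. December
November is month number 11

11


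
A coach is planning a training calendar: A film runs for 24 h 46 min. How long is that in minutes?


Hours: 24
Minutes: 46
Convert hours to minutes: 24 x 60 = 1440
Add remaining minutes: 1440 + 46 = 1486

1486


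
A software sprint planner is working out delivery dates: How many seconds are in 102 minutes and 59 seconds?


Minutes: 102
Seconds: 59
Convert minutes to seconds: 102 x 60 = 6120
Add remaining seconds: 6120 + 59 = 6179

6179


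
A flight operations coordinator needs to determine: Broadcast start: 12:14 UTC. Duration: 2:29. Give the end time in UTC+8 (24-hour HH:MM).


Start: 12:14 in UTC
Step 1 - add duration:
  minutes: 14 + 29 = 43
  hours: 12 + 2 + 0 = 14
  end in UTC: 14:43
Step 2 - convert UTC -> UTC+8:
  offset difference: 8 - (0) = 8 hours
  14 + (8) = 22 -> mod 24 = 22
Result: 22:43 in UTC+8

22:43


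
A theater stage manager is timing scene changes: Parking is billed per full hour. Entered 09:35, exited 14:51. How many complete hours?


Start: 09:35
End: 14:51
Hour difference: 14 - 9 = 5 hours
Minute difference: 51 - 35 = 16 minutes
Total minutes: 316
Complete hours: 316 / 60 = 5 (remainder 16)

5


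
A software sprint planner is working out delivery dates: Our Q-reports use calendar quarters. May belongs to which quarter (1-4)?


Month: May (month 5)
Q1: January-March (months 1-3)
Q2: April-June (months 4-6)
Q3: July-September (months 7-9)
Q4: October-December (months 10-12)
Month 5 falls in Q2

2


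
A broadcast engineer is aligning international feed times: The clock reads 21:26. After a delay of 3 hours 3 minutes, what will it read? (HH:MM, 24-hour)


Start time: 21:26
Adding: 3 hours 3 minutes
Minutes: 26 + 3 = 29
Hours: 21 + 3 + 0 = 24
Hour wraparound: 24 mod 24 = 0
Result: 00:29

00:29
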